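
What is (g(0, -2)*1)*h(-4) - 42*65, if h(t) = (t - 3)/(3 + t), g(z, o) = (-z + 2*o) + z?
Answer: -2758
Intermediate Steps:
g(z, o) = 2*o
h(t) = (-3 + t)/(3 + t)
(g(0, -2)*1)*h(-4) - 42*65 = ((2*(-2))*1)*((-3 - 4)/(3 - 4)) - 42*65 = (-4*1)*(-7/(-1)) - 2730 = -(-4)*(-7) - 2730 = -4*7 - 2730 = -28 - 2730 = -2758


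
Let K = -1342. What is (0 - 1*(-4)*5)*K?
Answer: -26840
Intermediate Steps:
(0 - 1*(-4)*5)*K = (0 - 1*(-4)*5)*(-1342) = (0 + 4*5)*(-1342) = (0 + 20)*(-1342) = 20*(-1342) = -26840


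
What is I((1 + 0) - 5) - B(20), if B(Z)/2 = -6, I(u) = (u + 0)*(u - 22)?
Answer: 116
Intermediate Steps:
I(u) = u*(-22 + u)
B(Z) = -12 (B(Z) = 2*(-6) = -12)
I((1 + 0) - 5) - B(20) = ((1 + 0) - 5)*(-22 + ((1 + 0) - 5)) - 1*(-12) = (1 - 5)*(-22 + (1 - 5)) + 12 = -4*(-22 - 4) + 12 = -4*(-26) + 12 = 104 + 12 = 116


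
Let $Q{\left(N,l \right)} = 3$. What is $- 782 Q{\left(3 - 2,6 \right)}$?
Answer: $-2346$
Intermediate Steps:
$- 782 Q{\left(3 - 2,6 \right)} = \left(-782\right) 3 = -2346$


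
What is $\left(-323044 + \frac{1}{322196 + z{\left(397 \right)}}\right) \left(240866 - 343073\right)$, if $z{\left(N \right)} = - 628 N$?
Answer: $\frac{2406305058808833}{72880} \approx 3.3017 \cdot 10^{10}$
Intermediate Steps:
$\left(-323044 + \frac{1}{322196 + z{\left(397 \right)}}\right) \left(240866 - 343073\right) = \left(-323044 + \frac{1}{322196 - 249316}\right) \left(240866 - 343073\right) = \left(-323044 + \frac{1}{322196 - 249316}\right) \left(-102207\right) = \left(-323044 + \frac{1}{72880}\right) \left(-102207\right) = \left(- \frac{23543446719}{72880}\right) \left(-102207\right) = \frac{2406305058808833}{72880}$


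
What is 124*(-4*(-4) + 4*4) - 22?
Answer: 3946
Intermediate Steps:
124*(-4*(-4) + 4*4) - 22 = 124*(16 + 16) - 22 = 124*32 - 22 = 3968 - 22 = 3946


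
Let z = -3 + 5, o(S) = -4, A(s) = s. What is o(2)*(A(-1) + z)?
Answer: -4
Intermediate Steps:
z = 2
o(2)*(A(-1) + z) = -4*(-1 + 2) = -4*1 = -4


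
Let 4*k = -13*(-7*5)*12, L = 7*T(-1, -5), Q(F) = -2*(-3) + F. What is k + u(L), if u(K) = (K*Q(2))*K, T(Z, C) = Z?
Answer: 1757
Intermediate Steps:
Q(F) = 6 + F
L = -7 (L = 7*(-1) = -7)
u(K) = 8*K**2 (u(K) = (K*(6 + 2))*K = (K*8)*K = (8*K)*K = 8*K**2)
k = 1365 (k = (-13*(-7*5)*12)/4 = (-(-455)*12)/4 = (-13*(-420))/4 = (1/4)*5460 = 1365)
k + u(L) = 1365 + 8*(-7)**2 = 1365 + 8*49 = 1365 + 392 = 1757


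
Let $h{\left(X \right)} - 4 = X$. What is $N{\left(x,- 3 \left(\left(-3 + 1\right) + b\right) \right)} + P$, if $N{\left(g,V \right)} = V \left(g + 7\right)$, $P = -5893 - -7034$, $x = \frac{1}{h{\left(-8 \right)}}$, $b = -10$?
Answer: $1384$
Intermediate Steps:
$h{\left(X \right)} = 4 + X$
$x = - \frac{1}{4}$ ($x = \frac{1}{4 - 8} = \frac{1}{-4} = - \frac{1}{4} \approx -0.25$)
$P = 1141$ ($P = -5893 + 7034 = 1141$)
$N{\left(g,V \right)} = V \left(7 + g\right)$
$N{\left(x,- 3 \left(\left(-3 + 1\right) + b\right) \right)} + P = - 3 \left(\left(-3 + 1\right) - 10\right) \left(7 - \frac{1}{4}\right) + 1141 = - 3 \left(-2 - 10\right) \frac{27}{4} + 1141 = \left(-3\right) \left(-12\right) \frac{27}{4} + 1141 = 36 \cdot \frac{27}{4} + 1141 = 243 + 1141 = 1384$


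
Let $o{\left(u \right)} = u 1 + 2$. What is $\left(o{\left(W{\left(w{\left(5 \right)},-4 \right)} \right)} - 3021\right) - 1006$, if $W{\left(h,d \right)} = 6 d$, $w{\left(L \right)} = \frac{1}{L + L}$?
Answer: $-4049$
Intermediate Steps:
$w{\left(L \right)} = \frac{1}{2 L}$
$o{\left(u \right)} = 2 + u$ ($o{\left(u \right)} = u + 2 = 2 + u$)
$\left(o{\left(W{\left(w{\left(5 \right)},-4 \right)} \right)} - 3021\right) - 1006 = \left(\left(2 + 6 \left(-4\right)\right) - 3021\right) - 1006 = \left(\left(2 - 24\right) - 3021\right) - 1006 = \left(-22 - 3021\right) - 1006 = -3043 - 1006 = -4049$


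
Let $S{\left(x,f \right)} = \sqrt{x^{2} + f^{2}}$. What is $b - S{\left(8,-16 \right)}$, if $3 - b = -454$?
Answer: $457 - 8 \sqrt{5} \approx 439.11$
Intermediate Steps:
$b = 457$ ($b = 3 - -454 = 3 + 454 = 457$)
$S{\left(x,f \right)} = \sqrt{f^{2} + x^{2}}$
$b - S{\left(8,-16 \right)} = 457 - \sqrt{\left(-16\right)^{2} + 8^{2}} = 457 - \sqrt{256 + 64} = 457 - \sqrt{320} = 457 - 8 \sqrt{5}$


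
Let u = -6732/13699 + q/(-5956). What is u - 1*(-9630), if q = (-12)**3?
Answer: 196426813950/20397811 ≈ 9629.8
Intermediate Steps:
q = -1728
u = -4105980/20397811 (u = -6732/13699 - 1728/(-5956) = -6732*1/13699 - 1728*(-1/5956) = -6732/13699 + 432/1489 = -4105980/20397811 ≈ -0.20130)
u - 1*(-9630) = -4105980/20397811 - 1*(-9630) = -4105980/20397811 + 9630 = 196426813950/20397811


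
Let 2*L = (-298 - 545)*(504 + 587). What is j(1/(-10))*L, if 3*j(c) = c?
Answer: 306571/20 ≈ 15329.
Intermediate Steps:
j(c) = c/3
L = -919713/2 (L = ((-298 - 545)*(504 + 587))/2 = (-843*1091)/2 = (½)*(-919713) = -919713/2 ≈ -4.5986e+5)
j(1/(-10))*L = ((⅓)/(-10))*(-919713/2) = ((⅓)*(-⅒))*(-919713/2) = -1/30*(-919713/2) = 306571/20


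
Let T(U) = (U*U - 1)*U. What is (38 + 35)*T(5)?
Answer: 8760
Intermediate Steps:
T(U) = U*(-1 + U**2) (T(U) = (U**2 - 1)*U = (-1 + U**2)*U = U*(-1 + U**2))
(38 + 35)*T(5) = (38 + 35)*(5**3 - 1*5) = 73*(125 - 5) = 73*120 = 8760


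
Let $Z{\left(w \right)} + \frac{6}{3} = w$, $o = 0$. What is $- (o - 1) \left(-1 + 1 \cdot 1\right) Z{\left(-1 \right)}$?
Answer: $0$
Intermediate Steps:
$Z{\left(w \right)} = -2 + w$
$- (o - 1) \left(-1 + 1 \cdot 1\right) Z{\left(-1 \right)} = - (0 - 1) \left(-1 + 1 \cdot 1\right) \left(-2 - 1\right) = \left(-1\right) \left(-1\right) \left(-1 + 1\right) \left(-3\right) = 1 \cdot 0 \left(-3\right) = 0 \left(-3\right) = 0$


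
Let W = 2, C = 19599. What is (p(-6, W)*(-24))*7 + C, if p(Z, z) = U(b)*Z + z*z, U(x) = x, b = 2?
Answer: 20943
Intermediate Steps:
p(Z, z) = z² + 2*Z (p(Z, z) = 2*Z + z*z = 2*Z + z² = z² + 2*Z)
(p(-6, W)*(-24))*7 + C = ((2² + 2*(-6))*(-24))*7 + 19599 = ((4 - 12)*(-24))*7 + 19599 = -8*(-24)*7 + 19599 = 192*7 + 19599 = 1344 + 19599 = 20943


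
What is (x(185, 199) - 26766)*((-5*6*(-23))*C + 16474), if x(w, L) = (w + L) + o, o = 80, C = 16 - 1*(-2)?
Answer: -759969988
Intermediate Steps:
C = 18 (C = 16 + 2 = 18)
x(w, L) = 80 + L + w (x(w, L) = (w + L) + 80 = (L + w) + 80 = 80 + L + w)
(x(185, 199) - 26766)*((-5*6*(-23))*C + 16474) = ((80 + 199 + 185) - 26766)*((-5*6*(-23))*18 + 16474) = (464 - 26766)*(-30*(-23)*18 + 16474) = -26302*(690*18 + 16474) = -26302*(12420 + 16474) = -26302*28894 = -759969988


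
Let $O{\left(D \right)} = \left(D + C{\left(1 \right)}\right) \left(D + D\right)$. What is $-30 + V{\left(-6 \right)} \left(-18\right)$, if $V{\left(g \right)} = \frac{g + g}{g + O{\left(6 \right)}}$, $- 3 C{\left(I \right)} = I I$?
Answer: $- \frac{822}{31} \approx -26.516$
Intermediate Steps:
$C{\left(I \right)} = - \frac{I^{2}}{3}$ ($C{\left(I \right)} = - \frac{I I}{3} = - \frac{I^{2}}{3}$)
$O{\left(D \right)} = 2 D \left(- \frac{1}{3} + D\right)$ ($O{\left(D \right)} = \left(D - \frac{1^{2}}{3}\right) \left(D + D\right) = \left(D - \frac{1}{3}\right) 2 D = \left(- \frac{1}{3} + D\right) 2 D = 2 D \left(- \frac{1}{3} + D\right)$)
$V{\left(g \right)} = \frac{2 g}{68 + g}$ ($V{\left(g \right)} = \frac{g + g}{g + \frac{2}{3} \cdot 6 \left(-1 + 3 \cdot 6\right)} = \frac{2 g}{g + \frac{2}{3} \cdot 6 \left(-1 + 18\right)} = \frac{2 g}{g + \frac{2}{3} \cdot 6 \cdot 17} = \frac{2 g}{g + 68} = \frac{2 g}{68 + g}$)
$-30 + V{\left(-6 \right)} \left(-18\right) = -30 + 2 \left(-6\right) \frac{1}{68 - 6} \left(-18\right) = -30 + 2 \left(-6\right) \frac{1}{62} \left(-18\right) = -30 - - \frac{108}{31} = -30 + \frac{108}{31} = - \frac{822}{31}$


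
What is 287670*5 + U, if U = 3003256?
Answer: 4441606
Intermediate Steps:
287670*5 + U = 287670*5 + 3003256 = 1438350 + 3003256 = 4441606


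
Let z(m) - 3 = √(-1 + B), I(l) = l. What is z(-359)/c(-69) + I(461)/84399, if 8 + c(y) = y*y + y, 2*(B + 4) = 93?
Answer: 2412521/395324916 + √166/9368 ≈ 0.0074780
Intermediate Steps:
B = 85/2 (B = -4 + (½)*93 = -4 + 93/2 = 85/2 ≈ 42.500)
c(y) = -8 + y + y² (c(y) = -8 + (y*y + y) = -8 + (y² + y) = -8 + (y + y²) = -8 + y + y²)
z(m) = 3 + √166/2 (z(m) = 3 + √(-1 + 85/2) = 3 + √(83/2) = 3 + √166/2)
z(-359)/c(-69) + I(461)/84399 = (3 + √166/2)/(-8 - 69 + (-69)²) + 461/84399 = (3 + √166/2)/(-8 - 69 + 4761) + 461*(1/84399) = (3 + √166/2)/4684 + 461/84399 = (3 + √166/2)*(1/4684) + 461/84399 = (3/4684 + √166/9368) + 461/84399 = 2412521/395324916 + √166/9368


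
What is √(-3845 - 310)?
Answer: I*√4155 ≈ 64.459*I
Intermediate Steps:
√(-3845 - 310) = √(-4155) = I*√4155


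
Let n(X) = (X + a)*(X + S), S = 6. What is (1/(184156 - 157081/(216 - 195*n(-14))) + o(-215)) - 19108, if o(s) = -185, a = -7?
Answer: -115629314596341/5993329945 ≈ -19293.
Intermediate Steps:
n(X) = (-7 + X)*(6 + X) (n(X) = (X - 7)*(X + 6) = (-7 + X)*(6 + X))
(1/(184156 - 157081/(216 - 195*n(-14))) + o(-215)) - 19108 = (1/(184156 - 157081/(216 - 195*(-42 + (-14)**2 - 1*(-14)))) - 185) - 19108 = (1/(184156 - 157081/(216 - 195*(-42 + 196 + 14))) - 185) - 19108 = (1/(184156 - 157081/(216 - 195*168)) - 185) - 19108 = (1/(184156 - 157081/(216 - 32760)) - 185) - 19108 = (1/(184156 - 157081/(-32544)) - 185) - 19108 = (1/(184156 - 157081*(-1/32544)) - 185) - 19108 = (1/(184156 + 157081/32544) - 185) - 19108 = (1/(5993329945/32544) - 185) - 19108 = (32544/5993329945 - 185) - 19108 = -1108766007281/5993329945 - 19108 = -115629314596341/5993329945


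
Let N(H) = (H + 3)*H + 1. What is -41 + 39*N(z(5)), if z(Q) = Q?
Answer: 1558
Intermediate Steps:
N(H) = 1 + H*(3 + H) (N(H) = (3 + H)*H + 1 = H*(3 + H) + 1 = 1 + H*(3 + H))
-41 + 39*N(z(5)) = -41 + 39*(1 + 5**2 + 3*5) = -41 + 39*(1 + 25 + 15) = -41 + 39*41 = -41 + 1599 = 1558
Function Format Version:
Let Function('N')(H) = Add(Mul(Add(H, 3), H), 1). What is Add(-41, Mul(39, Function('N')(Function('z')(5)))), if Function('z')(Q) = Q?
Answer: 1558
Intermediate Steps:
Function('N')(H) = Add(1, Mul(H, Add(3, H))) (Function('N')(H) = Add(Mul(Add(3, H), H), 1) = Add(Mul(H, Add(3, H)), 1) = Add(1, Mul(H, Add(3, H))))
Add(-41, Mul(39, Function('N')(Function('z')(5)))) = Add(-41, Mul(39, Add(1, Pow(5, 2), Mul(3, 5)))) = Add(-41, Mul(39, Add(1, 25, 15))) = Add(-41, Mul(39, 41)) = Add(-41, 1599) = 1558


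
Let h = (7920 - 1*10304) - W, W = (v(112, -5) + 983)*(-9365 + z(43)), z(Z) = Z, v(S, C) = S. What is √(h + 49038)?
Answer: 26*√15169 ≈ 3202.2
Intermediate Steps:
W = -10207590 (W = (112 + 983)*(-9365 + 43) = 1095*(-9322) = -10207590)
h = 10205206 (h = (7920 - 1*10304) - 1*(-10207590) = (7920 - 10304) + 10207590 = -2384 + 10207590 = 10205206)
√(h + 49038) = √(10205206 + 49038) = √10254244 = 26*√15169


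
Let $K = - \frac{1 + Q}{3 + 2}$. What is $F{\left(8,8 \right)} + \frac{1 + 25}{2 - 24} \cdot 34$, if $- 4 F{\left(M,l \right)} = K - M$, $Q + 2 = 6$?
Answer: $- \frac{1669}{44} \approx -37.932$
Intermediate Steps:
$Q = 4$ ($Q = -2 + 6 = 4$)
$K = -1$ ($K = - \frac{1 + 4}{3 + 2} = - \frac{5}{5} = \left(-1\right) 1 = -1$)
$F{\left(M,l \right)} = \frac{1}{4} + \frac{M}{4}$ ($F{\left(M,l \right)} = - \frac{-1 - M}{4} = \frac{1}{4} + \frac{M}{4}$)
$F{\left(8,8 \right)} + \frac{1 + 25}{2 - 24} \cdot 34 = \left(\frac{1}{4} + \frac{1}{4} \cdot 8\right) + \frac{1 + 25}{2 - 24} \cdot 34 = \left(\frac{1}{4} + 2\right) + \frac{26}{-22} \cdot 34 = \frac{9}{4} + 26 \left(- \frac{1}{22}\right) 34 = \frac{9}{4} - \frac{442}{11} = - \frac{1669}{44}$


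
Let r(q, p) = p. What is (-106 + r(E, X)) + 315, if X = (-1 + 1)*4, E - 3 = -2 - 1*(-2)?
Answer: 209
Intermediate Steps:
E = 3 (E = 3 + (-2 - 1*(-2)) = 3 + (-2 + 2) = 3 + 0 = 3)
X = 0 (X = 0*4 = 0)
(-106 + r(E, X)) + 315 = (-106 + 0) + 315 = -106 + 315 = 209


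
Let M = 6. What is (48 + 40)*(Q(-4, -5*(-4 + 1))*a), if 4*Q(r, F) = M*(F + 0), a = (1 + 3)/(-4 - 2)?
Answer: -1320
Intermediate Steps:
a = -⅔ (a = 4/(-6) = 4*(-⅙) = -⅔ ≈ -0.66667)
Q(r, F) = 3*F/2 (Q(r, F) = (6*(F + 0))/4 = (6*F)/4 = 3*F/2)
(48 + 40)*(Q(-4, -5*(-4 + 1))*a) = (48 + 40)*((3*(-5*(-4 + 1))/2)*(-⅔)) = 88*((3*(-5*(-3))/2)*(-⅔)) = 88*(((3/2)*15)*(-⅔)) = 88*((45/2)*(-⅔)) = 88*(-15) = -1320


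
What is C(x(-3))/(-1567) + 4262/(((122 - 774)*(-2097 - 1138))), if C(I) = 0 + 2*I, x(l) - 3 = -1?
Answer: -879163/1652573870 ≈ -0.00053200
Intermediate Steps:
x(l) = 2 (x(l) = 3 - 1 = 2)
C(I) = 2*I
C(x(-3))/(-1567) + 4262/(((122 - 774)*(-2097 - 1138))) = (2*2)/(-1567) + 4262/(((122 - 774)*(-2097 - 1138))) = 4*(-1/1567) + 4262/((-652*(-3235))) = -4/1567 + 4262/2109220 = -4/1567 + 4262*(1/2109220) = -4/1567 + 2131/1054610 = -879163/1652573870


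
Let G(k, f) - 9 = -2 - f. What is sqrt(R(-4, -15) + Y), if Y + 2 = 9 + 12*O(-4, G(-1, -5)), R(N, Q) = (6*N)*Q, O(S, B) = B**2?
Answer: sqrt(2095) ≈ 45.771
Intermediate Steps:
G(k, f) = 7 - f (G(k, f) = 9 + (-2 - f) = 7 - f)
R(N, Q) = 6*N*Q
Y = 1735 (Y = -2 + (9 + 12*(7 - 1*(-5))**2) = -2 + (9 + 12*(7 + 5)**2) = -2 + (9 + 12*12**2) = -2 + (9 + 12*144) = -2 + (9 + 1728) = -2 + 1737 = 1735)
sqrt(R(-4, -15) + Y) = sqrt(6*(-4)*(-15) + 1735) = sqrt(360 + 1735) = sqrt(2095)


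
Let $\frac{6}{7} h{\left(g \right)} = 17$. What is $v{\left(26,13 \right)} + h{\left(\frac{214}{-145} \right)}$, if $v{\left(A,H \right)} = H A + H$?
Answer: $\frac{2225}{6} \approx 370.83$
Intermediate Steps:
$h{\left(g \right)} = \frac{119}{6}$ ($h{\left(g \right)} = \frac{7}{6} \cdot 17 = \frac{119}{6}$)
$v{\left(A,H \right)} = H + A H$ ($v{\left(A,H \right)} = A H + H = H + A H$)
$v{\left(26,13 \right)} + h{\left(\frac{214}{-145} \right)} = 13 \left(1 + 26\right) + \frac{119}{6} = 13 \cdot 27 + \frac{119}{6} = 351 + \frac{119}{6} = \frac{2225}{6}$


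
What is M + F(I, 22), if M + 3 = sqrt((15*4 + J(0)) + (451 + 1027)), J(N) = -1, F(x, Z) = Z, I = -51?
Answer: 19 + sqrt(1537) ≈ 58.205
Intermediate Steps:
M = -3 + sqrt(1537) (M = -3 + sqrt((15*4 - 1) + (451 + 1027)) = -3 + sqrt((60 - 1) + 1478) = -3 + sqrt(59 + 1478) = -3 + sqrt(1537) ≈ 36.205)
M + F(I, 22) = (-3 + sqrt(1537)) + 22 = 19 + sqrt(1537)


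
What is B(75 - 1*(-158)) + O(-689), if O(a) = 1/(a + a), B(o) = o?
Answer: 321073/1378 ≈ 233.00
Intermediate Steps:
O(a) = 1/(2*a)
B(75 - 1*(-158)) + O(-689) = (75 - 1*(-158)) + (½)/(-689) = (75 + 158) + (½)*(-1/689) = 233 - 1/1378 = 321073/1378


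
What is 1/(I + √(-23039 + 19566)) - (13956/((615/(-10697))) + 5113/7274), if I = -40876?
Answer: 604799501626437382939/2491522660503330 - I*√3473/1670850849 ≈ 2.4274e+5 - 3.5271e-8*I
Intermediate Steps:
1/(I + √(-23039 + 19566)) - (13956/((615/(-10697))) + 5113/7274) = 1/(-40876 + √(-23039 + 19566)) - (13956/((615/(-10697))) + 5113/7274) = 1/(-40876 + √(-3473)) - (13956/((615*(-1/10697))) + 5113*(1/7274)) = 1/(-40876 + I*√3473) - (13956/(-615/10697) + 5113/7274) = 1/(-40876 + I*√3473) - (13956*(-10697/615) + 5113/7274) = 1/(-40876 + I*√3473) - (-49762444/205 + 5113/7274) = 1/(-40876 + I*√3473) - 1*(-361970969491/1491170) = 1/(-40876 + I*√3473) + 361970969491/1491170 = 361970969491/1491170 + 1/(-40876 + I*√3473)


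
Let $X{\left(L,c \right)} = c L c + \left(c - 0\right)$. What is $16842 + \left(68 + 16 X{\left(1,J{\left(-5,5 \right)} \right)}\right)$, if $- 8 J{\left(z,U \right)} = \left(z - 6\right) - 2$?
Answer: $\frac{67913}{4} \approx 16978.0$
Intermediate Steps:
$J{\left(z,U \right)} = 1 - \frac{z}{8}$ ($J{\left(z,U \right)} = - \frac{\left(z - 6\right) - 2}{8} = - \frac{\left(-6 + z\right) - 2}{8} = - \frac{-8 + z}{8} = 1 - \frac{z}{8}$)
$X{\left(L,c \right)} = c + L c^{2}$ ($X{\left(L,c \right)} = L c c + \left(c + 0\right) = L c^{2} + c = c + L c^{2}$)
$16842 + \left(68 + 16 X{\left(1,J{\left(-5,5 \right)} \right)}\right) = 16842 + \left(68 + 16 \left(1 - - \frac{5}{8}\right) \left(1 + 1 \left(1 - - \frac{5}{8}\right)\right)\right) = 16842 + \left(68 + 16 \left(1 + \frac{5}{8}\right) \left(1 + 1 \left(1 + \frac{5}{8}\right)\right)\right) = 16842 + \left(68 + 16 \frac{13 \left(1 + 1 \cdot \frac{13}{8}\right)}{8}\right) = 16842 + \left(68 + 16 \frac{13 \left(1 + \frac{13}{8}\right)}{8}\right) = 16842 + \left(68 + 16 \cdot \frac{13}{8} \cdot \frac{21}{8}\right) = 16842 + \left(68 + 16 \cdot \frac{273}{64}\right) = 16842 + \left(68 + \frac{273}{4}\right) = 16842 + \frac{545}{4} = \frac{67913}{4}$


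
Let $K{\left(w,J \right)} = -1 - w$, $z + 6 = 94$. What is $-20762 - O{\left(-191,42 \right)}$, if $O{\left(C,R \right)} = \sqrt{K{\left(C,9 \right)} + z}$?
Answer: $-20762 - \sqrt{278} \approx -20779.0$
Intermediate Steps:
$z = 88$ ($z = -6 + 94 = 88$)
$O{\left(C,R \right)} = \sqrt{87 - C}$ ($O{\left(C,R \right)} = \sqrt{\left(-1 - C\right) + 88} = \sqrt{87 - C}$)
$-20762 - O{\left(-191,42 \right)} = -20762 - \sqrt{87 - -191} = -20762 - \sqrt{87 + 191} = -20762 - \sqrt{278}$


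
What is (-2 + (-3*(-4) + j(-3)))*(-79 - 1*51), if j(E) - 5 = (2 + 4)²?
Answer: -6630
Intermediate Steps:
j(E) = 41 (j(E) = 5 + (2 + 4)² = 5 + 6² = 5 + 36 = 41)
(-2 + (-3*(-4) + j(-3)))*(-79 - 1*51) = (-2 + (-3*(-4) + 41))*(-79 - 1*51) = (-2 + (12 + 41))*(-79 - 51) = (-2 + 53)*(-130) = 51*(-130) = -6630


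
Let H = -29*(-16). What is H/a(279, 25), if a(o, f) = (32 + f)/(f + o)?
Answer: 7424/3 ≈ 2474.7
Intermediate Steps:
a(o, f) = (32 + f)/(f + o)
H = 464
H/a(279, 25) = 464/(((32 + 25)/(25 + 279))) = 464/((57/304)) = 464/(((1/304)*57)) = 464/(3/16) = 464*(16/3) = 7424/3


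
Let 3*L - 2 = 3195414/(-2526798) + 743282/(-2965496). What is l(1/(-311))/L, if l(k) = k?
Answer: -1873302340452/94137310930033 ≈ -0.019900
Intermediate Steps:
L = 302692318103/1873302340452 (L = ⅔ + (3195414/(-2526798) + 743282/(-2965496))/3 = ⅔ + (3195414*(-1/2526798) + 743282*(-1/2965496))/3 = ⅔ + (-532569/421133 - 371641/1482748)/3 = ⅔ + (⅓)*(-946175908865/624434113484) = ⅔ - 946175908865/1873302340452 = 302692318103/1873302340452 ≈ 0.16158)
l(1/(-311))/L = 1/((-311)*(302692318103/1873302340452)) = -1/311*1873302340452/302692318103 = -1873302340452/94137310930033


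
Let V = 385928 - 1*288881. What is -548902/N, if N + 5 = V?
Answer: -274451/48521 ≈ -5.6563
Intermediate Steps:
V = 97047 (V = 385928 - 288881 = 97047)
N = 97042 (N = -5 + 97047 = 97042)
-548902/N = -548902/97042 = -548902*1/97042 = -274451/48521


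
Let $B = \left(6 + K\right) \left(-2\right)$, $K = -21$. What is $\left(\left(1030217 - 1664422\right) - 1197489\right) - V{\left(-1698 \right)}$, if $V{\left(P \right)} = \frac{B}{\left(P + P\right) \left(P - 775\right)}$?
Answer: $- \frac{2563855062297}{1399718} \approx -1.8317 \cdot 10^{6}$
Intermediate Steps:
$B = 30$ ($B = \left(6 - 21\right) \left(-2\right) = \left(-15\right) \left(-2\right) = 30$)
$V{\left(P \right)} = \frac{15}{P \left(-775 + P\right)}$ ($V{\left(P \right)} = \frac{30}{\left(P + P\right) \left(P - 775\right)} = \frac{30}{2 P \left(-775 + P\right)} = 30 \frac{1}{2 P \left(-775 + P\right)} = \frac{15}{P \left(-775 + P\right)}$)
$\left(\left(1030217 - 1664422\right) - 1197489\right) - V{\left(-1698 \right)} = \left(\left(1030217 - 1664422\right) - 1197489\right) - \frac{15}{\left(-1698\right) \left(-775 - 1698\right)} = \left(-634205 - 1197489\right) - 15 \left(- \frac{1}{1698}\right) \frac{1}{-2473} = -1831694 - 15 \left(- \frac{1}{1698}\right) \left(- \frac{1}{2473}\right) = -1831694 - \frac{5}{1399718} = - \frac{2563855062297}{1399718}$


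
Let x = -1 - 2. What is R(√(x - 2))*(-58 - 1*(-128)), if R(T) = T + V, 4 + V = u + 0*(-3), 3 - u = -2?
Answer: 70 + 70*I*√5 ≈ 70.0 + 156.52*I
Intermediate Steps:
u = 5 (u = 3 - 1*(-2) = 3 + 2 = 5)
x = -3
V = 1 (V = -4 + (5 + 0*(-3)) = -4 + (5 + 0) = -4 + 5 = 1)
R(T) = 1 + T (R(T) = T + 1 = 1 + T)
R(√(x - 2))*(-58 - 1*(-128)) = (1 + √(-3 - 2))*(-58 - 1*(-128)) = (1 + √(-5))*(-58 + 128) = (1 + I*√5)*70 = 70 + 70*I*√5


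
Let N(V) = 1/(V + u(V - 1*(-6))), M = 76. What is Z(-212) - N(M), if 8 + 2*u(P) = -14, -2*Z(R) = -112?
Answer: 3639/65 ≈ 55.985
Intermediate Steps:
Z(R) = 56 (Z(R) = -1/2*(-112) = 56)
u(P) = -11 (u(P) = -4 + (1/2)*(-14) = -4 - 7 = -11)
N(V) = 1/(-11 + V) (N(V) = 1/(V - 11) = 1/(-11 + V))
Z(-212) - N(M) = 56 - 1/(-11 + 76) = 56 - 1/65 = 3639/65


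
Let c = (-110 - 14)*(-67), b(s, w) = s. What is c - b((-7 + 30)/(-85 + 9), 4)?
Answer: 631431/76 ≈ 8308.3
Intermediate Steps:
c = 8308 (c = -124*(-67) = 8308)
c - b((-7 + 30)/(-85 + 9), 4) = 8308 - (-7 + 30)/(-85 + 9) = 8308 - 23/(-76) = 8308 - 23*(-1)/76 = 8308 - 1*(-23/76) = 8308 + 23/76 = 631431/76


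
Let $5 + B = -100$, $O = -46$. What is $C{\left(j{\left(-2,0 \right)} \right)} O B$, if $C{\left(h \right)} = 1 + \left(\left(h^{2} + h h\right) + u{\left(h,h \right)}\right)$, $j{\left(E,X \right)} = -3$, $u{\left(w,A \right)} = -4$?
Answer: $72450$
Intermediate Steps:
$B = -105$ ($B = -5 - 100 = -105$)
$C{\left(h \right)} = -3 + 2 h^{2}$ ($C{\left(h \right)} = 1 - \left(4 - h^{2} - h h\right) = 1 + \left(\left(h^{2} + h^{2}\right) - 4\right) = 1 + \left(2 h^{2} - 4\right) = 1 + \left(-4 + 2 h^{2}\right) = -3 + 2 h^{2}$)
$C{\left(j{\left(-2,0 \right)} \right)} O B = \left(-3 + 2 \left(-3\right)^{2}\right) \left(-46\right) \left(-105\right) = \left(-3 + 2 \cdot 9\right) \left(-46\right) \left(-105\right) = \left(-3 + 18\right) \left(-46\right) \left(-105\right) = 15 \left(-46\right) \left(-105\right) = \left(-690\right) \left(-105\right) = 72450$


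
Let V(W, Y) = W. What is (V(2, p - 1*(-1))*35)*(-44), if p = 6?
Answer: -3080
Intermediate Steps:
(V(2, p - 1*(-1))*35)*(-44) = (2*35)*(-44) = 70*(-44) = -3080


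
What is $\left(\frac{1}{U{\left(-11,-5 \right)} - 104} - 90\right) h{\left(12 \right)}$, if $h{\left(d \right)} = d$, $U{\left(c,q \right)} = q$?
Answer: $- \frac{117732}{109} \approx -1080.1$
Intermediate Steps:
$\left(\frac{1}{U{\left(-11,-5 \right)} - 104} - 90\right) h{\left(12 \right)} = \left(\frac{1}{-5 - 104} - 90\right) 12 = \left(\frac{1}{-109} - 90\right) 12 = \left(- \frac{1}{109} - 90\right) 12 = \left(- \frac{9811}{109}\right) 12 = - \frac{117732}{109}$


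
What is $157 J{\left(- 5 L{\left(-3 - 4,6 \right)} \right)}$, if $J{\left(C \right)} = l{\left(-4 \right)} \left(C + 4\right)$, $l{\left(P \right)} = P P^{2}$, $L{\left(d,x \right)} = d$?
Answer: $-391872$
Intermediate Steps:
$l{\left(P \right)} = P^{3}$
$J{\left(C \right)} = -256 - 64 C$ ($J{\left(C \right)} = \left(-4\right)^{3} \left(C + 4\right) = - 64 \left(4 + C\right) = -256 - 64 C$)
$157 J{\left(- 5 L{\left(-3 - 4,6 \right)} \right)} = 157 \left(-256 - 64 \left(- 5 \left(-3 - 4\right)\right)\right) = 157 \left(-256 - 64 \left(\left(-5\right) \left(-7\right)\right)\right) = 157 \left(-256 - 2240\right) = 157 \left(-2496\right) = -391872$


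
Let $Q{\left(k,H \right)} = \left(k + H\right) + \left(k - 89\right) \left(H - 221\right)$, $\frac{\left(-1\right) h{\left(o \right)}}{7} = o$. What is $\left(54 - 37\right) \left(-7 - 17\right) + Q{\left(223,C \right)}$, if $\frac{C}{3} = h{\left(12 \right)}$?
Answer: $-63819$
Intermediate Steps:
$h{\left(o \right)} = - 7 o$
$C = -252$ ($C = 3 \left(\left(-7\right) 12\right) = 3 \left(-84\right) = -252$)
$Q{\left(k,H \right)} = H + k + \left(-221 + H\right) \left(-89 + k\right)$ ($Q{\left(k,H \right)} = \left(H + k\right) + \left(-89 + k\right) \left(-221 + H\right) = \left(H + k\right) + \left(-221 + H\right) \left(-89 + k\right) = H + k + \left(-221 + H\right) \left(-89 + k\right)$)
$\left(54 - 37\right) \left(-7 - 17\right) + Q{\left(223,C \right)} = \left(54 - 37\right) \left(-7 - 17\right) - 63411 = 17 \left(-7 - 17\right) + \left(19669 - 49060 + 22176 - 56196\right) = 17 \left(-24\right) - 63411 = -408 - 63411 = -63819$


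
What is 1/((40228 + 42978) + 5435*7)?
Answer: 1/121251 ≈ 8.2474e-6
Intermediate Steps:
1/((40228 + 42978) + 5435*7) = 1/(83206 + 38045) = 1/121251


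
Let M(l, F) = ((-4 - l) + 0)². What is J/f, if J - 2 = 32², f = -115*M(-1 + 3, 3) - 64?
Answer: -513/2102 ≈ -0.24405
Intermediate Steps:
M(l, F) = (-4 - l)²
f = -4204 (f = -115*(4 + (-1 + 3))² - 64 = -115*(4 + 2)² - 64 = -115*6² - 64 = -115*36 - 64 = -4140 - 64 = -4204)
J = 1026 (J = 2 + 32² = 2 + 1024 = 1026)
J/f = 1026/(-4204) = 1026*(-1/4204) = -513/2102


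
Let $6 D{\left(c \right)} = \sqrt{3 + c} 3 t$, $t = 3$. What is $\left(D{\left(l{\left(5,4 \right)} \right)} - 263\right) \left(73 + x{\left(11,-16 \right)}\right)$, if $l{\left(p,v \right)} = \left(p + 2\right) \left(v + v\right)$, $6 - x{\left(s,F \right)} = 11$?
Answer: $-17884 + 102 \sqrt{59} \approx -17101.0$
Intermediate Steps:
$x{\left(s,F \right)} = -5$ ($x{\left(s,F \right)} = 6 - 11 = -5$)
$l{\left(p,v \right)} = 2 v \left(2 + p\right)$ ($l{\left(p,v \right)} = \left(2 + p\right) 2 v = 2 v \left(2 + p\right)$)
$D{\left(c \right)} = \frac{3 \sqrt{3 + c}}{2}$ ($D{\left(c \right)} = \frac{\sqrt{3 + c} 3 \cdot 3}{6} = \frac{3 \sqrt{3 + c} 3}{6} = \frac{9 \sqrt{3 + c}}{6} = \frac{3 \sqrt{3 + c}}{2}$)
$\left(D{\left(l{\left(5,4 \right)} \right)} - 263\right) \left(73 + x{\left(11,-16 \right)}\right) = \left(\frac{3 \sqrt{3 + 2 \cdot 4 \left(2 + 5\right)}}{2} - 263\right) \left(73 - 5\right) = \left(\frac{3 \sqrt{3 + 2 \cdot 4 \cdot 7}}{2} - 263\right) 68 = \left(\frac{3 \sqrt{3 + 56}}{2} - 263\right) 68 = \left(\frac{3 \sqrt{59}}{2} - 263\right) 68 = \left(-263 + \frac{3 \sqrt{59}}{2}\right) 68 = -17884 + 102 \sqrt{59}$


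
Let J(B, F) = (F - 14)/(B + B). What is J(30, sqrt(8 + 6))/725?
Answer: -7/21750 + sqrt(14)/43500 ≈ -0.00023582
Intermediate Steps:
J(B, F) = (-14 + F)/(2*B) (J(B, F) = (-14 + F)/((2*B)) = (-14 + F)*(1/(2*B)) = (-14 + F)/(2*B))
J(30, sqrt(8 + 6))/725 = ((1/2)*(-14 + sqrt(8 + 6))/30)/725 = ((1/2)*(1/30)*(-14 + sqrt(14)))*(1/725) = (-7/30 + sqrt(14)/60)*(1/725) = -7/21750 + sqrt(14)/43500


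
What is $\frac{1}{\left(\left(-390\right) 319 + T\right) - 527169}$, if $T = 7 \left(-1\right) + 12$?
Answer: $- \frac{1}{651574} \approx -1.5347 \cdot 10^{-6}$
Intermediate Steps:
$T = 5$ ($T = -7 + 12 = 5$)
$\frac{1}{\left(\left(-390\right) 319 + T\right) - 527169} = \frac{1}{\left(\left(-390\right) 319 + 5\right) - 527169} = \frac{1}{\left(-124410 + 5\right) - 527169} = \frac{1}{-124405 - 527169} = \frac{1}{-651574} = - \frac{1}{651574}$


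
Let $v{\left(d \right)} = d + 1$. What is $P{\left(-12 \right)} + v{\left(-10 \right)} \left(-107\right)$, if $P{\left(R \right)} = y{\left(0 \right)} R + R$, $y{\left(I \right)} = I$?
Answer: $951$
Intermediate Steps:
$v{\left(d \right)} = 1 + d$
$P{\left(R \right)} = R$ ($P{\left(R \right)} = 0 R + R = 0 + R = R$)
$P{\left(-12 \right)} + v{\left(-10 \right)} \left(-107\right) = -12 + \left(1 - 10\right) \left(-107\right) = -12 - -963 = -12 + 963 = 951$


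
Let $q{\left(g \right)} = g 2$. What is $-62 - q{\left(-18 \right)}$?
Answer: $-26$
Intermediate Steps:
$q{\left(g \right)} = 2 g$
$-62 - q{\left(-18 \right)} = -62 - 2 \left(-18\right) = -62 - -36 = -62 + 36 = -26$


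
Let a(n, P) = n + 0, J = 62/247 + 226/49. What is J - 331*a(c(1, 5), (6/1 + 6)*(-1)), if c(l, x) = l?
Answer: -3947233/12103 ≈ -326.14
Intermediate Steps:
J = 58860/12103 (J = 62*(1/247) + 226*(1/49) = 62/247 + 226/49 = 58860/12103 ≈ 4.8633)
a(n, P) = n
J - 331*a(c(1, 5), (6/1 + 6)*(-1)) = 58860/12103 - 331*1 = 58860/12103 - 331 = -3947233/12103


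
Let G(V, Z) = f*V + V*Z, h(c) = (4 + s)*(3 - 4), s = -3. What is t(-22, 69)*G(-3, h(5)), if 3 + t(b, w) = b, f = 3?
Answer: 150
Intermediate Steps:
t(b, w) = -3 + b
h(c) = -1 (h(c) = (4 - 3)*(3 - 4) = 1*(-1) = -1)
G(V, Z) = 3*V + V*Z
t(-22, 69)*G(-3, h(5)) = (-3 - 22)*(-3*(3 - 1)) = -(-75)*2 = -25*(-6) = 150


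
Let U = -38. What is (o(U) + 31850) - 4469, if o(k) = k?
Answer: 27343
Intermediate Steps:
(o(U) + 31850) - 4469 = (-38 + 31850) - 4469 = 31812 - 4469 = 27343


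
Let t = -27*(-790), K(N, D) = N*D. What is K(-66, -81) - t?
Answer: -15984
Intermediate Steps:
K(N, D) = D*N
t = 21330
K(-66, -81) - t = -81*(-66) - 1*21330 = 5346 - 21330 = -15984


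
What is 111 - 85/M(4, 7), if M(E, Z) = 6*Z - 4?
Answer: 4133/38 ≈ 108.76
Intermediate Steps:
M(E, Z) = -4 + 6*Z
111 - 85/M(4, 7) = 111 - 85/(-4 + 6*7) = 111 - 85/(-4 + 42) = 111 - 85/38 = 4133/38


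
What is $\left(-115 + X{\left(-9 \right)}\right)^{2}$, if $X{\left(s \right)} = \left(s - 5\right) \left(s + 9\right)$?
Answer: $13225$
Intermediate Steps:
$X{\left(s \right)} = \left(-5 + s\right) \left(9 + s\right)$
$\left(-115 + X{\left(-9 \right)}\right)^{2} = \left(-115 + \left(-45 + \left(-9\right)^{2} + 4 \left(-9\right)\right)\right)^{2} = \left(-115 - 0\right)^{2} = \left(-115 + 0\right)^{2} = \left(-115\right)^{2} = 13225$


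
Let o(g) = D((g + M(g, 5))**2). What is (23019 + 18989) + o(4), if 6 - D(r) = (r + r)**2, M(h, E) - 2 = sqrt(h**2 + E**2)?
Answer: -5318 - 7392*sqrt(41) ≈ -52650.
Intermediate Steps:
M(h, E) = 2 + sqrt(E**2 + h**2) (M(h, E) = 2 + sqrt(h**2 + E**2) = 2 + sqrt(E**2 + h**2))
D(r) = 6 - 4*r**2 (D(r) = 6 - (r + r)**2 = 6 - (2*r)**2 = 6 - 4*r**2)
o(g) = 6 - 4*(2 + g + sqrt(25 + g**2))**4 (o(g) = 6 - 4*(g + (2 + sqrt(5**2 + g**2)))**4 = 6 - 4*(g + (2 + sqrt(25 + g**2)))**4 = 6 - 4*(2 + g + sqrt(25 + g**2))**4)
(23019 + 18989) + o(4) = (23019 + 18989) + (6 - 4*(2 + 4 + sqrt(25 + 4**2))**4) = 42008 + (6 - 4*(2 + 4 + sqrt(25 + 16))**4) = 42008 + (6 - 4*(2 + 4 + sqrt(41))**4) = 42008 + (6 - 4*(6 + sqrt(41))**4) = 42014 - 4*(6 + sqrt(41))**4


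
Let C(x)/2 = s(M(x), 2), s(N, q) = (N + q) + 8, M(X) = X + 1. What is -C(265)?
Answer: -552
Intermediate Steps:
M(X) = 1 + X
s(N, q) = 8 + N + q
C(x) = 22 + 2*x (C(x) = 2*(8 + (1 + x) + 2) = 2*(11 + x) = 22 + 2*x)
-C(265) = -(22 + 2*265) = -(22 + 530) = -1*552 = -552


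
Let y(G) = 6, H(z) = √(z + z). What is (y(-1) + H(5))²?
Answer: (6 + √10)² ≈ 83.947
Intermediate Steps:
H(z) = √2*√z (H(z) = √(2*z) = √2*√z)
(y(-1) + H(5))² = (6 + √2*√5)² = (6 + √10)²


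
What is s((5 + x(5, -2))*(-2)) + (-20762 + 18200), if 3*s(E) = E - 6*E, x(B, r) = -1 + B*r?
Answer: -2582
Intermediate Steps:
s(E) = -5*E/3 (s(E) = (E - 6*E)/3 = (-5*E)/3 = -5*E/3)
s((5 + x(5, -2))*(-2)) + (-20762 + 18200) = -5*(5 + (-1 + 5*(-2)))*(-2)/3 + (-20762 + 18200) = -5*(5 + (-1 - 10))*(-2)/3 - 2562 = -5*(5 - 11)*(-2)/3 - 2562 = -(-10)*(-2) - 2562 = -5/3*12 - 2562 = -20 - 2562 = -2582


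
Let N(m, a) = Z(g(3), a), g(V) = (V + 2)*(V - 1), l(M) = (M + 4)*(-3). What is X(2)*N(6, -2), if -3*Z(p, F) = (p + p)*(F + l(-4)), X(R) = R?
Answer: 80/3 ≈ 26.667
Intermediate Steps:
l(M) = -12 - 3*M (l(M) = (4 + M)*(-3) = -12 - 3*M)
g(V) = (-1 + V)*(2 + V) (g(V) = (2 + V)*(-1 + V) = (-1 + V)*(2 + V))
Z(p, F) = -2*F*p/3 (Z(p, F) = -(p + p)*(F + (-12 - 3*(-4)))/3 = -2*p*(F + (-12 + 12))/3 = -2*p*(F + 0)/3 = -2*p*F/3 = -2*F*p/3)
N(m, a) = -20*a/3 (N(m, a) = -2*a*(-2 + 3 + 3²)/3 = -2*a*(-2 + 3 + 9)/3 = -⅔*a*10 = -20*a/3)
X(2)*N(6, -2) = 2*(-20/3*(-2)) = 2*(40/3) = 80/3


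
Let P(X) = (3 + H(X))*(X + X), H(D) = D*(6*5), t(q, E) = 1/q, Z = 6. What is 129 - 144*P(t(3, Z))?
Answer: -1119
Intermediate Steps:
H(D) = 30*D (H(D) = D*30 = 30*D)
P(X) = 2*X*(3 + 30*X) (P(X) = (3 + 30*X)*(X + X) = (3 + 30*X)*(2*X) = 2*X*(3 + 30*X))
129 - 144*P(t(3, Z)) = 129 - 864*(1 + 10/3)/3 = 129 - 864*13/(3*3) = 129 - 144*26/3 = 129 - 1248 = -1119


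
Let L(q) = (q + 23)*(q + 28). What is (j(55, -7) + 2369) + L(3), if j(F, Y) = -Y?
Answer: 3182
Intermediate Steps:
L(q) = (23 + q)*(28 + q)
(j(55, -7) + 2369) + L(3) = (-1*(-7) + 2369) + (644 + 3² + 51*3) = (7 + 2369) + (644 + 9 + 153) = 2376 + 806 = 3182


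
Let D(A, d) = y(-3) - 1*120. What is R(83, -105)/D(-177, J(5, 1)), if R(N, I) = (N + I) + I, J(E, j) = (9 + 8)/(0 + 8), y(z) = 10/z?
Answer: 381/370 ≈ 1.0297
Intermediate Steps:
J(E, j) = 17/8
R(N, I) = N + 2*I (R(N, I) = (I + N) + I = N + 2*I)
D(A, d) = -370/3 (D(A, d) = 10/(-3) - 1*120 = 10*(-1/3) - 120 = -10/3 - 120 = -370/3)
R(83, -105)/D(-177, J(5, 1)) = (83 + 2*(-105))/(-370/3) = (83 - 210)*(-3/370) = -127*(-3/370) = 381/370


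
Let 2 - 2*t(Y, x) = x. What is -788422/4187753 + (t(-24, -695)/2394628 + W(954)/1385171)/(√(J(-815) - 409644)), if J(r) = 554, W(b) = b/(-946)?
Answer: -788422/4187753 - 454380085339*I*√409090/1283664251563591206320 ≈ -0.18827 - 2.264e-7*I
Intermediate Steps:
t(Y, x) = 1 - x/2
W(b) = -b/946 (W(b) = b*(-1/946) = -b/946)
-788422/4187753 + (t(-24, -695)/2394628 + W(954)/1385171)/(√(J(-815) - 409644)) = -788422/4187753 + ((1 - ½*(-695))/2394628 - 1/946*954/1385171)/(√(554 - 409644)) = -788422*1/4187753 + ((1 + 695/2)*(1/2394628) - 477/473*1/1385171)/(√(-409090)) = -788422/4187753 + ((697/2)*(1/2394628) - 477/655185883)/((I*√409090)) = -788422/4187753 + (697/4789256 - 477/655185883)*(-I*√409090/409090) = -788422/4187753 + 454380085339*(-I*√409090/409090)/3137852921273048 = -788422/4187753 - 454380085339*I*√409090/1283664251563591206320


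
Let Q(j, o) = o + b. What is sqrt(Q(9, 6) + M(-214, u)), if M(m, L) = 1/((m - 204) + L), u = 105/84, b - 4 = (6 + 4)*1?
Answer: 6*sqrt(1543642)/1667 ≈ 4.4719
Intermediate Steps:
b = 14 (b = 4 + (6 + 4)*1 = 4 + 10*1 = 4 + 10 = 14)
u = 5/4 (u = 105*(1/84) = 5/4 ≈ 1.2500)
M(m, L) = 1/(-204 + L + m) (M(m, L) = 1/((-204 + m) + L) = 1/(-204 + L + m))
Q(j, o) = 14 + o (Q(j, o) = o + 14 = 14 + o)
sqrt(Q(9, 6) + M(-214, u)) = sqrt((14 + 6) + 1/(-204 + 5/4 - 214)) = sqrt(20 + 1/(-1667/4)) = sqrt(20 - 4/1667) = sqrt(33336/1667) = 6*sqrt(1543642)/1667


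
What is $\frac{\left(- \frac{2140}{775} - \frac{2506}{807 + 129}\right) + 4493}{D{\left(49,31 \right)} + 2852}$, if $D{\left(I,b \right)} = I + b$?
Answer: $\frac{325527701}{212687280} \approx 1.5305$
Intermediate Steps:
$\frac{\left(- \frac{2140}{775} - \frac{2506}{807 + 129}\right) + 4493}{D{\left(49,31 \right)} + 2852} = \frac{\left(- \frac{2140}{775} - \frac{2506}{807 + 129}\right) + 4493}{\left(49 + 31\right) + 2852} = \frac{\left(\left(-2140\right) \frac{1}{775} - \frac{2506}{936}\right) + 4493}{80 + 2852} = \frac{\left(- \frac{428}{155} - \frac{1253}{468}\right) + 4493}{2932} = \left(\left(- \frac{428}{155} - \frac{1253}{468}\right) + 4493\right) \frac{1}{2932} = \left(- \frac{394519}{72540} + 4493\right) \frac{1}{2932} = \frac{325527701}{72540} \cdot \frac{1}{2932} = \frac{325527701}{212687280}$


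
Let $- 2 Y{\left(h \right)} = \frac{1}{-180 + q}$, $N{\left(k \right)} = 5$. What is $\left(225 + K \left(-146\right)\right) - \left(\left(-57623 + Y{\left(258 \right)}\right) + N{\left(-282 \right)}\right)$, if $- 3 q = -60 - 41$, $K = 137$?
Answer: $\frac{33224395}{878} \approx 37841.0$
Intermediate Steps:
$q = \frac{101}{3}$ ($q = - \frac{-60 - 41}{3} = \left(- \frac{1}{3}\right) \left(-101\right) = \frac{101}{3} \approx 33.667$)
$Y{\left(h \right)} = \frac{3}{878}$ ($Y{\left(h \right)} = - \frac{1}{2 \left(-180 + \frac{101}{3}\right)} = - \frac{1}{2 \left(- \frac{439}{3}\right)} = \left(- \frac{1}{2}\right) \left(- \frac{3}{439}\right) = \frac{3}{878}$)
$\left(225 + K \left(-146\right)\right) - \left(\left(-57623 + Y{\left(258 \right)}\right) + N{\left(-282 \right)}\right) = \left(225 + 137 \left(-146\right)\right) - \left(\left(-57623 + \frac{3}{878}\right) + 5\right) = \left(225 - 20002\right) - \left(- \frac{50592991}{878} + 5\right) = -19777 - - \frac{50588601}{878} = -19777 + \frac{50588601}{878} = \frac{33224395}{878}$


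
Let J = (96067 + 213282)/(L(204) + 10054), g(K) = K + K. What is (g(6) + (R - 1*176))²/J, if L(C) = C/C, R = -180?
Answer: 1189868480/309349 ≈ 3846.4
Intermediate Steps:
L(C) = 1
g(K) = 2*K
J = 309349/10055 (J = (96067 + 213282)/(1 + 10054) = 309349/10055 ≈ 30.766)
(g(6) + (R - 1*176))²/J = (2*6 + (-180 - 1*176))²/(309349/10055) = (12 + (-180 - 176))²*(10055/309349) = (12 - 356)²*(10055/309349) = (-344)²*(10055/309349) = 118336*(10055/309349) = 1189868480/309349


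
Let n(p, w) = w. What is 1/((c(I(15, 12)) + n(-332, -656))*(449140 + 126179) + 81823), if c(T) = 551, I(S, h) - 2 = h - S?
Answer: -1/60326672 ≈ -1.6576e-8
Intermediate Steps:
I(S, h) = 2 + h - S (I(S, h) = 2 + (h - S) = 2 + h - S)
1/((c(I(15, 12)) + n(-332, -656))*(449140 + 126179) + 81823) = 1/((551 - 656)*(449140 + 126179) + 81823) = 1/(-105*575319 + 81823) = 1/(-60408495 + 81823) = 1/(-60326672) = -1/60326672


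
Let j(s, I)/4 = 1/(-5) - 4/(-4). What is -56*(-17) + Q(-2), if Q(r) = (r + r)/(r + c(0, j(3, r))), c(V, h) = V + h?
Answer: 2846/3 ≈ 948.67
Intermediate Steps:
j(s, I) = 16/5 (j(s, I) = 4*(1/(-5) - 4/(-4)) = 4*(1*(-⅕) - 4*(-¼)) = 4*(-⅕ + 1) = 4*(⅘) = 16/5)
Q(r) = 2*r/(16/5 + r) (Q(r) = (r + r)/(r + (0 + 16/5)) = (2*r)/(r + 16/5) = (2*r)/(16/5 + r) = 2*r/(16/5 + r))
-56*(-17) + Q(-2) = -56*(-17) + 10*(-2)/(16 + 5*(-2)) = 952 + 10*(-2)/(16 - 10) = 952 + 10*(-2)/6 = 952 + 10*(-2)*(⅙) = 952 - 10/3 = 2846/3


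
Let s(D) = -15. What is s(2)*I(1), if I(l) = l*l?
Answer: -15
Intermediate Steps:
I(l) = l**2
s(2)*I(1) = -15*1**2 = -15*1 = -15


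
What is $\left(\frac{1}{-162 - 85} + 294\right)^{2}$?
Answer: $\frac{5273228689}{61009} \approx 86434.0$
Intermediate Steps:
$\left(\frac{1}{-162 - 85} + 294\right)^{2} = \left(\frac{1}{-247} + 294\right)^{2} = \left(- \frac{1}{247} + 294\right)^{2} = \left(\frac{72617}{247}\right)^{2} = \frac{5273228689}{61009}$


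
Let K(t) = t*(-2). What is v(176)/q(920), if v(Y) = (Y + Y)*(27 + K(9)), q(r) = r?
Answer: 396/115 ≈ 3.4435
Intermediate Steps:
K(t) = -2*t
v(Y) = 18*Y (v(Y) = (Y + Y)*(27 - 2*9) = (2*Y)*(27 - 18) = (2*Y)*9 = 18*Y)
v(176)/q(920) = (18*176)/920 = 3168*(1/920) = 396/115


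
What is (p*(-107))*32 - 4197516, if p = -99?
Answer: -3858540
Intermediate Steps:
(p*(-107))*32 - 4197516 = -99*(-107)*32 - 4197516 = 10593*32 - 4197516 = 338976 - 4197516 = -3858540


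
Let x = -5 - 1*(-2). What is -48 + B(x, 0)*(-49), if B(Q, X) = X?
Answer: -48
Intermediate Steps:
x = -3 (x = -5 + 2 = -3)
-48 + B(x, 0)*(-49) = -48 + 0*(-49) = -48 + 0 = -48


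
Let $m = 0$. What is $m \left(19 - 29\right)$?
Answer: $0$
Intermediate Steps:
$m \left(19 - 29\right) = 0 \left(19 - 29\right) = 0 \left(-10\right) = 0$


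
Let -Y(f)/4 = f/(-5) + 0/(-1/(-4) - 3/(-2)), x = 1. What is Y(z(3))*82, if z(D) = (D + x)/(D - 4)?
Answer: -1312/5 ≈ -262.40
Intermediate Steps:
z(D) = (1 + D)/(-4 + D) (z(D) = (D + 1)/(D - 4) = (1 + D)/(-4 + D))
Y(f) = 4*f/5 (Y(f) = -4*(f/(-5) + 0/(-1/(-4) - 3/(-2))) = -4*(f*(-⅕) + 0/(-1*(-¼) - 3*(-½))) = -4*(-f/5 + 0/(¼ + 3/2)) = -4*(-f/5 + 0/(7/4)) = -4*(-f/5 + 0*(4/7)) = -4*(-f/5 + 0) = -(-4)*f/5 = 4*f/5)
Y(z(3))*82 = (4*((1 + 3)/(-4 + 3))/5)*82 = (4*(4/(-1))/5)*82 = (4*(-1*4)/5)*82 = ((⅘)*(-4))*82 = -16/5*82 = -1312/5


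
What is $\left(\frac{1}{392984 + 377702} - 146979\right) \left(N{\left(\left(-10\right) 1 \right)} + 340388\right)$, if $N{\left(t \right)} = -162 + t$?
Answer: $- \frac{19268925453830044}{385343} \approx -5.0005 \cdot 10^{10}$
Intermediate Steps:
$\left(\frac{1}{392984 + 377702} - 146979\right) \left(N{\left(\left(-10\right) 1 \right)} + 340388\right) = \left(\frac{1}{392984 + 377702} - 146979\right) \left(\left(-162 - 10\right) + 340388\right) = \left(\frac{1}{770686} - 146979\right) \left(\left(-162 - 10\right) + 340388\right) = \left(\frac{1}{770686} - 146979\right) \left(-172 + 340388\right) = \left(- \frac{113274657593}{770686}\right) 340216 = - \frac{19268925453830044}{385343}$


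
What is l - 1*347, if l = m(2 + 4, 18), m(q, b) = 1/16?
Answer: -5551/16 ≈ -346.94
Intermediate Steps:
m(q, b) = 1/16
l = 1/16 ≈ 0.062500
l - 1*347 = 1/16 - 1*347 = 1/16 - 347 = -5551/16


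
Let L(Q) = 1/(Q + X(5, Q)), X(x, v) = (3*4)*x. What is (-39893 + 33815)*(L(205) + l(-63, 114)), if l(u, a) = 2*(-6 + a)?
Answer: -347910798/265 ≈ -1.3129e+6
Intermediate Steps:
X(x, v) = 12*x
l(u, a) = -12 + 2*a
L(Q) = 1/(60 + Q) (L(Q) = 1/(Q + 12*5) = 1/(Q + 60) = 1/(60 + Q))
(-39893 + 33815)*(L(205) + l(-63, 114)) = (-39893 + 33815)*(1/(60 + 205) + (-12 + 2*114)) = -6078*(1/265 + (-12 + 228)) = -6078*(1/265 + 216) = -6078*57241/265 = -347910798/265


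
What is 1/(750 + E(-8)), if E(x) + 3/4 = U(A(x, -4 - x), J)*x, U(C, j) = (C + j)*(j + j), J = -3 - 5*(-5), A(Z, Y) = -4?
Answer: -4/22347 ≈ -0.00017899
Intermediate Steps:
J = 22 (J = -3 + 25 = 22)
U(C, j) = 2*j*(C + j) (U(C, j) = (C + j)*(2*j) = 2*j*(C + j))
E(x) = -¾ + 792*x (E(x) = -¾ + (2*22*(-4 + 22))*x = -¾ + (2*22*18)*x = -¾ + 792*x)
1/(750 + E(-8)) = 1/(750 + (-¾ + 792*(-8))) = 1/(750 + (-¾ - 6336)) = 1/(750 - 25347/4) = 1/(-22347/4) = -4/22347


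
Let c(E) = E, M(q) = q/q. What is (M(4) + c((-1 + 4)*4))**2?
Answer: 169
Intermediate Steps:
M(q) = 1
(M(4) + c((-1 + 4)*4))**2 = (1 + (-1 + 4)*4)**2 = (1 + 3*4)**2 = (1 + 12)**2 = 13**2 = 169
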